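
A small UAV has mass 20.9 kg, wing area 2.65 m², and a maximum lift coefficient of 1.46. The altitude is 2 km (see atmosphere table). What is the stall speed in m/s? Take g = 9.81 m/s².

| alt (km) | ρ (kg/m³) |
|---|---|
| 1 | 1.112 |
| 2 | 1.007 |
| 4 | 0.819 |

V_stall = 10.3 m/s

At 2 km, from the table: ρ = 1.007 kg/m³.
At stall, lift equals weight: L = W = m·g = 20.9 × 9.81 = 205 N.
From L = ½ρV²S·CL,max = W: V_stall = √(2W/(ρSCL,max)) = √(2·205/(1.007·2.65·1.46))
V_stall = √105.2 = 10.3 m/s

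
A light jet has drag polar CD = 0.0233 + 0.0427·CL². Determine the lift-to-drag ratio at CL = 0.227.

CD = 0.0233 + 0.0427 × 0.227² = 0.0255
L/D = CL/CD = 0.227 / 0.0255 = 8.9

L/D = 8.9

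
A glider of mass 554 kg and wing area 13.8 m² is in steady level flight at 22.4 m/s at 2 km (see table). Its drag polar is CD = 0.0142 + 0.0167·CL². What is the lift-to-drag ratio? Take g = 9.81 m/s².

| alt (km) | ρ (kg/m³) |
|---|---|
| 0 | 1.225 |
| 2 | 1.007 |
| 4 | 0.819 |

At 2 km, from the table: ρ = 1.007 kg/m³.
In steady level flight, lift balances weight: W = mg = 554 × 9.81 = 5434.7 N.
q = ½ρv² = ½ × 1.007 × 22.4² = 252.6 Pa.
CL = 2W/(ρv²S) = 2×5434.7/(1.007×22.4²×13.8) = 1.559.
CD = 0.0142 + 0.0167 × 1.559² = 0.05478.
L/D = CL/CD = 1.559 / 0.05478 = 28.5

L/D = 28.5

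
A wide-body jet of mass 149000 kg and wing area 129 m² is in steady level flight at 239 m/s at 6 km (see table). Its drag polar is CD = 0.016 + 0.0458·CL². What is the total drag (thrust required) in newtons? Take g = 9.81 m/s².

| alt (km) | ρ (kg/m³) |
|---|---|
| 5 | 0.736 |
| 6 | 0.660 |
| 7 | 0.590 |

At 6 km, from the table: ρ = 0.660 kg/m³.
In steady level flight, lift balances weight: W = mg = 149000 × 9.81 = 1.4617×10^6 N.
Dynamic pressure q = 0.5 × 0.66 × 239² = 18850 Pa.
CL = 2W/(ρv²S) = 2×1.4617×10^6/(0.66×239²×129) = 0.6011.
CD = 0.016 + 0.0458 × 0.6011² = 0.03255.
D = q·S·CD = 18850 × 129 × 0.03255 = 79150 N

D = 79100 N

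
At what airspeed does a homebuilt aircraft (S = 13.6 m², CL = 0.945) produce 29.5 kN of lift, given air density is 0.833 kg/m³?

L = ½ρv²S·CL ⇒ v = √(2L/(ρ·S·CL))
v = √(2 × 29500 / (0.833 × 13.6 × 0.945)) = √5511 = 74.2 m/s

v = 74.2 m/s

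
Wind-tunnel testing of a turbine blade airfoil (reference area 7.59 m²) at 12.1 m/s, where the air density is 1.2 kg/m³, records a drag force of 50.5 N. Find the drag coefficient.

CD = 0.0757

From D = ½ρv²S·CD, rearranging gives CD = 2D/(ρv²S).
CD = 2 × 50.5 / (1.2 × 12.1² × 7.59) = 0.0757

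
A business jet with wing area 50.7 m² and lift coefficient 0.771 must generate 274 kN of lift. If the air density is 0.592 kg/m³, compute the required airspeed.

L = ½ρv²S·CL ⇒ v = √(2L/(ρ·S·CL))
v = √(2 × 2.74×10^5 / (0.592 × 50.7 × 0.771)) = √23680 = 154 m/s

v = 154 m/s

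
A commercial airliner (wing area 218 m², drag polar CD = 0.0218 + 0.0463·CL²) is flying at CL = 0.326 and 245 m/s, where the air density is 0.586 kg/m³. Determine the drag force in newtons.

D = 1.02×10^5 N

CD = 0.0218 + 0.0463 × 0.326² = 0.02672
D = ½ρv²S·CD = ½ × 0.586 × 245² × 218 × 0.02672 = 1.02×10^5 N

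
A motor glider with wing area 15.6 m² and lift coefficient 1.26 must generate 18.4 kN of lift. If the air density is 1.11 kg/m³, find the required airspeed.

v = 41.1 m/s

L = ½ρv²S·CL ⇒ v = √(2L/(ρ·S·CL))
v = √(2 × 18400 / (1.11 × 15.6 × 1.26)) = √1687 = 41.1 m/s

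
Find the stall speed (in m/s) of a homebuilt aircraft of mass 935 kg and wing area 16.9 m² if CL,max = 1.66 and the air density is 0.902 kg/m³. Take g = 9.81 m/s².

Weight W = mg = 935 × 9.81 = 9172 N.
V_stall = √(2W/(ρ·S·CL,max)) = √(2 × 9172 / (0.902 × 16.9 × 1.66))
V_stall = √725 = 26.9 m/s

V_stall = 26.9 m/s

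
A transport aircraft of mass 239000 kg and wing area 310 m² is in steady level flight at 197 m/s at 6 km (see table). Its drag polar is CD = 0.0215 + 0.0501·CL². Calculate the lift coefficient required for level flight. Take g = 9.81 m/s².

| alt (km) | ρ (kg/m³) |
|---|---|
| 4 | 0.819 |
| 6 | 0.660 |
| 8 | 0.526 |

At 6 km, from the table: ρ = 0.660 kg/m³.
In steady level flight, lift balances weight: W = mg = 239000 × 9.81 = 2.3446×10^6 N.
Dynamic pressure q = 0.5 × 0.66 × 197² = 12810 Pa.
Required CL = L/(qS) = 2.3446×10^6/(12810·310) = 0.5906.

CL = 0.591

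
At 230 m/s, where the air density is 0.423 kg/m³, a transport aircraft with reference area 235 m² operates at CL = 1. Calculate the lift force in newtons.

Dynamic pressure q = ½ρv² = ½ × 0.423 × 230² = 11190 Pa.
L = q·S·CL = 11190 × 235 × 1 = 2.63×10^6 N ≈ 2630 kN

L = 2.63×10^6 N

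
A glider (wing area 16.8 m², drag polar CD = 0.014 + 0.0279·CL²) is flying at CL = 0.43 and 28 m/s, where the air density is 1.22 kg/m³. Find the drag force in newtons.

CD = 0.014 + 0.0279 × 0.43² = 0.01916
D = ½ρv²S·CD = ½ × 1.22 × 28² × 16.8 × 0.01916 = 154 N

D = 154 N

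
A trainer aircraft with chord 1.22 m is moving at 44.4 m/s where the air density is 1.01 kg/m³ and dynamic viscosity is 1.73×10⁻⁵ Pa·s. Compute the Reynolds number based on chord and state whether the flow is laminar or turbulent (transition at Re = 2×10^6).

Re = ρ·v·c/μ = 1.01 × 44.4 × 1.22 / (1.73×10⁻⁵) = 3.16×10^6
Since 3.16×10^6 > 2×10^6, the flow is turbulent.

Re = 3.16×10^6 (turbulent)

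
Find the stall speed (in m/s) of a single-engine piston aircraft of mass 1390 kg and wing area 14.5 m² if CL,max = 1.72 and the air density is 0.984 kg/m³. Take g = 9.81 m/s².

V_stall = 33.3 m/s

At stall, lift equals weight: L = W = m·g = 1390 × 9.81 = 13640 N.
V_stall = √(2W/(ρ·S·CL,max)) = √(2 × 13640 / (0.984 × 14.5 × 1.72))
V_stall = √1111 = 33.3 m/s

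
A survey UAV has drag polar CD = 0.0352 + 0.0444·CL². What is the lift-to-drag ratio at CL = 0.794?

L/D = 12.6

CD = 0.0352 + 0.0444 × 0.794² = 0.06319
L/D = CL/CD = 0.794 / 0.06319 = 12.6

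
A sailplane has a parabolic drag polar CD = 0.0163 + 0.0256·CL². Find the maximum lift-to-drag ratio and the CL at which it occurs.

(L/D)max = 24.5, at CL = 0.798

For CD = CD0 + K·CL², (L/D)max occurs at CL* = √(CD0/K) and equals 1/(2√(K·CD0)).
(L/D)max = 1/(2√(0.0256 × 0.0163)) = 1/(2 × 0.02043) = 24.5
CL* = √(0.0163/0.0256) = 0.798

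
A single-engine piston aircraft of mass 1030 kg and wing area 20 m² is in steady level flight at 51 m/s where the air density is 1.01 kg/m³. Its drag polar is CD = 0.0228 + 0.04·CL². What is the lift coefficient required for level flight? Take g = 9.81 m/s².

CL = 0.385

Weight W = mg = 1030 × 9.81 = 10104 N; in level flight L = W.
q = ½ρv² = ½ × 1.01 × 51² = 1314 Pa.
CL = 2W/(ρv²S) = 2×10104/(1.01×51²×20) = 0.3846.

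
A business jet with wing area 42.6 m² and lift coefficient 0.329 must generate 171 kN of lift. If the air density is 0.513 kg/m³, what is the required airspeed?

v = 218 m/s

L = ½ρv²S·CL ⇒ v = √(2L/(ρ·S·CL))
v = √(2 × 1.71×10^5 / (0.513 × 42.6 × 0.329)) = √47570 = 218 m/s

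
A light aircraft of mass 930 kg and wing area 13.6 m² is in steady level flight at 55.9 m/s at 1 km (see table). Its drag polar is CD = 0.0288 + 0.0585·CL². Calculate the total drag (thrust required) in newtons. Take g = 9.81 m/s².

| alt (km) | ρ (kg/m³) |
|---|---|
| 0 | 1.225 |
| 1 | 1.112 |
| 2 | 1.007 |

At 1 km, from the table: ρ = 1.112 kg/m³.
In steady level flight, lift balances weight: W = mg = 930 × 9.81 = 9123.3 N.
q = ½ρv² = ½ × 1.112 × 55.9² = 1737 Pa.
CL = W/(q·S) = 9123.3 / (1737 × 13.6) = 0.3861.
CD = 0.0288 + 0.0585 × 0.3861² = 0.03752.
D = q·S·CD = 1737 × 13.6 × 0.03752 = 886.6 N

D = 887 N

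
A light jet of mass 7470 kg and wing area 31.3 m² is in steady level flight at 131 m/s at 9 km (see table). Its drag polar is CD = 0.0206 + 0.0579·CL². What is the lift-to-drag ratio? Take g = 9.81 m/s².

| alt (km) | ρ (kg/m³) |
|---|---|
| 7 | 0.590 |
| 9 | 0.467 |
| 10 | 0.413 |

At 9 km, from the table: ρ = 0.467 kg/m³.
Level flight ⇒ L = W = m·g = 7470 × 9.81 = 73281 N.
Dynamic pressure q = 0.5 × 0.467 × 131² = 4007 Pa.
CL = W/(q·S) = 73281 / (4007 × 31.3) = 0.5843.
CD = 0.0206 + 0.0579 × 0.5843² = 0.04037.
L/D = CL/CD = 0.5843 / 0.04037 = 14.5

L/D = 14.5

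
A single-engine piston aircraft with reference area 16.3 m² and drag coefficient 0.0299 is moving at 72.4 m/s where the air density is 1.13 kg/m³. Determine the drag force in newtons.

D = 1440 N

D = ½ρv²S·CD = ½ × 1.13 × 72.4² × 16.3 × 0.0299 = 1440 N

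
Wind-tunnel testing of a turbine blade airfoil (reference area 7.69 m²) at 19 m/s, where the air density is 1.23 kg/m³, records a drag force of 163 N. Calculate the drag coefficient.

CD = 0.0955

From D = ½ρv²S·CD, rearranging gives CD = 2D/(ρv²S).
CD = 2 × 163 / (1.23 × 19² × 7.69) = 0.0955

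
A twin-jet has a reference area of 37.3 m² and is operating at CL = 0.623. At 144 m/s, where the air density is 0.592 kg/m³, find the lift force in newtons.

L = 1.43×10^5 N

Dynamic pressure q = ½ρv² = ½ × 0.592 × 144² = 6138 Pa.
L = q·S·CL = 6138 × 37.3 × 0.623 = 1.43×10^5 N ≈ 143 kN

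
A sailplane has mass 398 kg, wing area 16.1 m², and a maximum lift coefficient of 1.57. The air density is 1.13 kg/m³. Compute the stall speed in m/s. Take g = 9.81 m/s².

V_stall = 16.5 m/s

Weight W = mg = 398 × 9.81 = 3904 N.
V_stall = √(2W/(ρ·S·CL,max)) = √(2 × 3904 / (1.13 × 16.1 × 1.57))
V_stall = √273.4 = 16.5 m/s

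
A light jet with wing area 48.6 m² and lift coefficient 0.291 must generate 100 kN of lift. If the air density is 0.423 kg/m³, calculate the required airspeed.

L = ½ρv²S·CL ⇒ v = √(2L/(ρ·S·CL))
v = √(2 × 1×10^5 / (0.423 × 48.6 × 0.291)) = √33430 = 183 m/s

v = 183 m/s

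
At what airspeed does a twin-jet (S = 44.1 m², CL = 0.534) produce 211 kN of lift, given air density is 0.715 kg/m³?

L = ½ρv²S·CL ⇒ v = √(2L/(ρ·S·CL))
v = √(2 × 2.11×10^5 / (0.715 × 44.1 × 0.534)) = √25060 = 158 m/s

v = 158 m/s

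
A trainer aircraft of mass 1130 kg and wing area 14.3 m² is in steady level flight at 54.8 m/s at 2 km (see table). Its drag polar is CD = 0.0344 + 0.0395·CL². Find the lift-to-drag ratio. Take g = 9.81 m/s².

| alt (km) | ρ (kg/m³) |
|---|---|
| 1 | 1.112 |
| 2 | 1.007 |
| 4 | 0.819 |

At 2 km, from the table: ρ = 1.007 kg/m³.
In steady level flight, lift balances weight: W = mg = 1130 × 9.81 = 11085 N.
Dynamic pressure q = 0.5 × 1.007 × 54.8² = 1512 Pa.
CL = 2W/(ρv²S) = 2×11085/(1.007×54.8²×14.3) = 0.5127.
CD = 0.0344 + 0.0395 × 0.5127² = 0.04478.
L/D = CL/CD = 0.5127 / 0.04478 = 11.4

L/D = 11.4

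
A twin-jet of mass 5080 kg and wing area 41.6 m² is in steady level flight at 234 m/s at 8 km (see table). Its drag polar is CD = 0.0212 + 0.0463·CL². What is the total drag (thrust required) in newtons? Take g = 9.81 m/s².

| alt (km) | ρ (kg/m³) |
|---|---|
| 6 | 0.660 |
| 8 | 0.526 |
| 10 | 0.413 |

D = 12900 N

At 8 km, from the table: ρ = 0.526 kg/m³.
Level flight ⇒ L = W = m·g = 5080 × 9.81 = 49835 N.
q = ½ρv² = ½ × 0.526 × 234² = 14400 Pa.
Required CL = L/(qS) = 49835/(14400·41.6) = 0.08319.
CD = 0.0212 + 0.0463 × 0.08319² = 0.02152.
D = q·S·CD = 14400 × 41.6 × 0.02152 = 12890 N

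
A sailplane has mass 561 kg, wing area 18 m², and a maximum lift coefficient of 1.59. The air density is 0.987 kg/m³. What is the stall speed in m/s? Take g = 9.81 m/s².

V_stall = 19.7 m/s

At stall, lift equals weight: L = W = m·g = 561 × 9.81 = 5503 N.
From L = ½ρV²S·CL,max = W: V_stall = √(2W/(ρSCL,max)) = √(2·5503/(0.987·18·1.59))
V_stall = √389.7 = 19.7 m/s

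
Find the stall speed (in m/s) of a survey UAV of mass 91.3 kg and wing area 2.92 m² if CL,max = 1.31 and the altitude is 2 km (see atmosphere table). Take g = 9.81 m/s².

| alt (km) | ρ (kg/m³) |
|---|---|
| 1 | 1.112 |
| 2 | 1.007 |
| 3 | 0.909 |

At 2 km, from the table: ρ = 1.007 kg/m³.
Weight W = mg = 91.3 × 9.81 = 895.7 N.
V_stall = √(2W/(ρ·S·CL,max)) = √(2 × 895.7 / (1.007 × 2.92 × 1.31))
V_stall = √465 = 21.6 m/s

V_stall = 21.6 m/s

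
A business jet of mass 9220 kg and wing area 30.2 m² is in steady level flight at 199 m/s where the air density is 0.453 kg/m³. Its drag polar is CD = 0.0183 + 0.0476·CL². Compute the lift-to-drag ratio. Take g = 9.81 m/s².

Weight W = mg = 9220 × 9.81 = 90448 N; in level flight L = W.
q = ½ρv² = ½ × 0.453 × 199² = 8970 Pa.
CL = W/(q·S) = 90448 / (8970 × 30.2) = 0.3339.
CD = 0.0183 + 0.0476 × 0.3339² = 0.02361.
L/D = CL/CD = 0.3339 / 0.02361 = 14.1

L/D = 14.1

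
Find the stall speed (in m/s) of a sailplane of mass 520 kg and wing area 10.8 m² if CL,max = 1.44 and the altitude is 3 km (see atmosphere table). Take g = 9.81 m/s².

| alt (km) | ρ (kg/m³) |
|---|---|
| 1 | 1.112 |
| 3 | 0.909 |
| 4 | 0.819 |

V_stall = 26.9 m/s

At 3 km, from the table: ρ = 0.909 kg/m³.
Stall occurs when L = W at CL,max. W = mg = 520 × 9.81 = 5101 N.
From L = ½ρV²S·CL,max = W: V_stall = √(2W/(ρSCL,max)) = √(2·5101/(0.909·10.8·1.44))
V_stall = √721.7 = 26.9 m/s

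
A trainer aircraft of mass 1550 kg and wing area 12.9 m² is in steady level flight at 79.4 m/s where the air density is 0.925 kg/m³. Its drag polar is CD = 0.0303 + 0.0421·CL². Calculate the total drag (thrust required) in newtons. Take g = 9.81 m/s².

D = 1400 N

Weight W = mg = 1550 × 9.81 = 15206 N; in level flight L = W.
Dynamic pressure q = 0.5 × 0.925 × 79.4² = 2916 Pa.
CL = W/(q·S) = 15206 / (2916 × 12.9) = 0.4043.
CD = 0.0303 + 0.0421 × 0.4043² = 0.03718.
D = q·S·CD = 2916 × 12.9 × 0.03718 = 1398 N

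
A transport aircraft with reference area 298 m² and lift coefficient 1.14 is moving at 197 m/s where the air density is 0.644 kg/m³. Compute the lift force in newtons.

L = 4.25×10^6 N

L = ½ρv²S·CL = ½ × 0.644 × 197² × 298 × 1.14 = 4.25×10^6 N ≈ 4250 kN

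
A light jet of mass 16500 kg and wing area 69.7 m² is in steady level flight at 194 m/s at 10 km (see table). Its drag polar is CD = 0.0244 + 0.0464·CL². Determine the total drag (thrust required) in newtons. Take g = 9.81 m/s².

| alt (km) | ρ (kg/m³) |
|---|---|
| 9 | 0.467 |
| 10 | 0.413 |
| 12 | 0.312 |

D = 15500 N

At 10 km, from the table: ρ = 0.413 kg/m³.
Weight W = mg = 16500 × 9.81 = 1.6186×10^5 N; in level flight L = W.
q = ½ρv² = ½ × 0.413 × 194² = 7772 Pa.
CL = 2W/(ρv²S) = 2×1.6186×10^5/(0.413×194²×69.7) = 0.2988.
CD = 0.0244 + 0.0464 × 0.2988² = 0.02854.
D = q·S·CD = 7772 × 69.7 × 0.02854 = 15460 N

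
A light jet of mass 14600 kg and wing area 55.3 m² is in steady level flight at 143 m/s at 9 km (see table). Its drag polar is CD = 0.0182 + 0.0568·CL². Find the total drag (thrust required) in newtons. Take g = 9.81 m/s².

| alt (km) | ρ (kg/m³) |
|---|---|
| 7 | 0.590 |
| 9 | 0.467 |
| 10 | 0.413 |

D = 9220 N

At 9 km, from the table: ρ = 0.467 kg/m³.
In steady level flight, lift balances weight: W = mg = 14600 × 9.81 = 1.4323×10^5 N.
q = ½ρv² = ½ × 0.467 × 143² = 4775 Pa.
CL = 2W/(ρv²S) = 2×1.4323×10^5/(0.467×143²×55.3) = 0.5424.
CD = 0.0182 + 0.0568 × 0.5424² = 0.03491.
D = q·S·CD = 4775 × 55.3 × 0.03491 = 9218 N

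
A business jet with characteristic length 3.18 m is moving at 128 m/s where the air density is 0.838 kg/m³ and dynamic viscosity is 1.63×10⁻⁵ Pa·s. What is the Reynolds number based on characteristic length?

Re = ρ·v·c/μ = 0.838 × 128 × 3.18 / (1.63×10⁻⁵) = 2.09×10^7

Re = 2.09×10^7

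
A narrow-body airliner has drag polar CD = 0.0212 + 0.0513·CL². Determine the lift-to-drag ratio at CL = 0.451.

L/D = 14.3

CD = 0.0212 + 0.0513 × 0.451² = 0.03163
L/D = CL/CD = 0.451 / 0.03163 = 14.3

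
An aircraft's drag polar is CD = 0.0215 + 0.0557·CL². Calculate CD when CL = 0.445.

CD = 0.0215 + 0.0557 × 0.445² = 0.0215 + 0.01103 = 0.0325

CD = 0.0325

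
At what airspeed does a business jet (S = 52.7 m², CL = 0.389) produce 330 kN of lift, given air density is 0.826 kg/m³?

L = ½ρv²S·CL ⇒ v = √(2L/(ρ·S·CL))
v = √(2 × 3.3×10^5 / (0.826 × 52.7 × 0.389)) = √38980 = 197 m/s

v = 197 m/s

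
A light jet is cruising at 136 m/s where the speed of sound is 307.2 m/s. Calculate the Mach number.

M = 0.443

M = v/a = 136 / 307.2 = 0.443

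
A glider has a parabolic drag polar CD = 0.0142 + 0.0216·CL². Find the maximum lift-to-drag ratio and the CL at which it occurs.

For CD = CD0 + K·CL², (L/D)max occurs at CL* = √(CD0/K) and equals 1/(2√(K·CD0)).
(L/D)max = 1/(2√(0.0216 × 0.0142)) = 1/(2 × 0.01751) = 28.5
CL* = √(0.0142/0.0216) = 0.811

(L/D)max = 28.5, at CL = 0.811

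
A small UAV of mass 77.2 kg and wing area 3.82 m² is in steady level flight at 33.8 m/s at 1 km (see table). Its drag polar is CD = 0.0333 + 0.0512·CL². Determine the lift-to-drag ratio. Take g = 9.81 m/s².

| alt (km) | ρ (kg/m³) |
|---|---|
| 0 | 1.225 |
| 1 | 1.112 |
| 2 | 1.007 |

At 1 km, from the table: ρ = 1.112 kg/m³.
Weight W = mg = 77.2 × 9.81 = 757.33 N; in level flight L = W.
q = ½ρv² = ½ × 1.112 × 33.8² = 635.2 Pa.
CL = W/(q·S) = 757.33 / (635.2 × 3.82) = 0.3121.
CD = 0.0333 + 0.0512 × 0.3121² = 0.03829.
L/D = CL/CD = 0.3121 / 0.03829 = 8.15

L/D = 8.15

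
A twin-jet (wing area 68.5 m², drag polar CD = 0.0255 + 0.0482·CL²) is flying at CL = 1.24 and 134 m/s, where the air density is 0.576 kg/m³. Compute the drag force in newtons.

D = 35300 N

CD = 0.0255 + 0.0482 × 1.24² = 0.09961
D = ½ρv²S·CD = ½ × 0.576 × 134² × 68.5 × 0.09961 = 35300 N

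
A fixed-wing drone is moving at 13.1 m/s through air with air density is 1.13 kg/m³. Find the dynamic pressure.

q = 97 Pa

q = ½ρv² = ½ × 1.13 × 13.1² = 97 Pa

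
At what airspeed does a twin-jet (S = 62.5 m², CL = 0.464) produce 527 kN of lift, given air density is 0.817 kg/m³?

L = ½ρv²S·CL ⇒ v = √(2L/(ρ·S·CL))
v = √(2 × 5.27×10^5 / (0.817 × 62.5 × 0.464)) = √44490 = 211 m/s

v = 211 m/s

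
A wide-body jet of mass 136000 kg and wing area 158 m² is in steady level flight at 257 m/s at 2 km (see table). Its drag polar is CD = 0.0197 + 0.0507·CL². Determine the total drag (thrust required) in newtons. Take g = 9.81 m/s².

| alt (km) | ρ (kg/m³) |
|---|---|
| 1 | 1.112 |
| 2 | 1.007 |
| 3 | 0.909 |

D = 1.21×10^5 N

At 2 km, from the table: ρ = 1.007 kg/m³.
Weight W = mg = 136000 × 9.81 = 1.3342×10^6 N; in level flight L = W.
q = ½ρv² = ½ × 1.007 × 257² = 33260 Pa.
CL = W/(q·S) = 1.3342×10^6 / (33260 × 158) = 0.2539.
CD = 0.0197 + 0.0507 × 0.2539² = 0.02297.
D = q·S·CD = 33260 × 158 × 0.02297 = 1.207×10^5 N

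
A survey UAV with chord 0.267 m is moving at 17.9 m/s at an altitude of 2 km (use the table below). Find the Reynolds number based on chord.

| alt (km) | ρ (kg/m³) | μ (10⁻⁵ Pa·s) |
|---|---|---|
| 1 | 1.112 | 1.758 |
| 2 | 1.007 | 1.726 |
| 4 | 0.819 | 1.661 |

Re = 2.79×10^5

At 2 km, from the table: ρ = 1.007 kg/m³, μ = 1.726×10⁻⁵ Pa·s.
Re = ρ·v·c/μ = 1.007 × 17.9 × 0.267 / (1.726×10⁻⁵) = 2.79×10^5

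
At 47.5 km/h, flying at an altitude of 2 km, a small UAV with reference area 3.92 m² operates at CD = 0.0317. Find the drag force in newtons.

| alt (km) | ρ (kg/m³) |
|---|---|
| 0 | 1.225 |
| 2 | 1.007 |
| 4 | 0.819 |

D = 10.9 N

At 2 km, from the table: ρ = 1.007 kg/m³.
Convert speed: v = 47.5 km/h ÷ 3.6 = 13.19 m/s.
Dynamic pressure q = ½ρv² = ½ × 1.007 × 13.19² = 87.66 Pa.
D = q·S·CD = 87.66 × 3.92 × 0.0317 = 10.9 N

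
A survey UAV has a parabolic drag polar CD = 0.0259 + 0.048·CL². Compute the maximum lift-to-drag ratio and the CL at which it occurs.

For CD = CD0 + K·CL², (L/D)max occurs at CL* = √(CD0/K) and equals 1/(2√(K·CD0)).
(L/D)max = 1/(2√(0.048 × 0.0259)) = 1/(2 × 0.03526) = 14.2
CL* = √(0.0259/0.048) = 0.735

(L/D)max = 14.2, at CL = 0.735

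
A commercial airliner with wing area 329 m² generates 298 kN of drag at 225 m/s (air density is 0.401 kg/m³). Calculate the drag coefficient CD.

CD = 0.0892

From D = ½ρv²S·CD, rearranging gives CD = 2D/(ρv²S).
CD = 2 × 2.98×10^5 / (0.401 × 225² × 329) = 0.0892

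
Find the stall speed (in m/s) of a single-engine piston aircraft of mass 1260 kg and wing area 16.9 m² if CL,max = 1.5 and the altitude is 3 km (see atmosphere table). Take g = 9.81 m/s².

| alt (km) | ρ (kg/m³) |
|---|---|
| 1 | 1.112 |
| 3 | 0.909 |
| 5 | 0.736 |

At 3 km, from the table: ρ = 0.909 kg/m³.
Weight W = mg = 1260 × 9.81 = 12360 N.
V_stall = √(2W/(ρ·S·CL,max)) = √(2 × 12360 / (0.909 × 16.9 × 1.5))
V_stall = √1073 = 32.8 m/s

V_stall = 32.8 m/s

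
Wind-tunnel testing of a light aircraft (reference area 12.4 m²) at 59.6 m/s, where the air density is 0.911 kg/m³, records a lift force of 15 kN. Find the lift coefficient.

CL = 0.748

From L = ½ρv²S·CL, rearranging gives CL = 2L/(ρv²S).
CL = 2 × 15000 / (0.911 × 59.6² × 12.4) = 0.748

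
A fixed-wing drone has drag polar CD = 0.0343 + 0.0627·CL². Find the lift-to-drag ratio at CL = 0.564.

L/D = 10.4

CD = 0.0343 + 0.0627 × 0.564² = 0.05424
L/D = CL/CD = 0.564 / 0.05424 = 10.4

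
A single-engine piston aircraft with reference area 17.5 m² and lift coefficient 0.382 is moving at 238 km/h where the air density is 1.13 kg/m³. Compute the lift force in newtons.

L = 16500 N

Convert speed: v = 238 km/h ÷ 3.6 = 66.11 m/s.
L = ½ρv²S·CL = ½ × 1.13 × 66.11² × 17.5 × 0.382 = 16500 N ≈ 16.5 kN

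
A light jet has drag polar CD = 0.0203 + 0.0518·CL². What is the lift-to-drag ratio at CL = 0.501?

L/D = 15

CD = 0.0203 + 0.0518 × 0.501² = 0.0333
L/D = CL/CD = 0.501 / 0.0333 = 15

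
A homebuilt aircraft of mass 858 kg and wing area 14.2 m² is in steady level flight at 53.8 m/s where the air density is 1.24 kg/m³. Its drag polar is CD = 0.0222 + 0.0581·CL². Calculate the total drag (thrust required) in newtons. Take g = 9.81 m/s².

In steady level flight, lift balances weight: W = mg = 858 × 9.81 = 8417 N.
Dynamic pressure q = 0.5 × 1.24 × 53.8² = 1795 Pa.
CL = 2W/(ρv²S) = 2×8417/(1.24×53.8²×14.2) = 0.3303.
CD = 0.0222 + 0.0581 × 0.3303² = 0.02854.
D = q·S·CD = 1795 × 14.2 × 0.02854 = 727.2 N

D = 727 N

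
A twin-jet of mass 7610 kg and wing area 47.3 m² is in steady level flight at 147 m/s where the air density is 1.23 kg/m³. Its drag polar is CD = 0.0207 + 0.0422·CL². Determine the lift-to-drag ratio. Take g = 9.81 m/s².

L/D = 5.58

In steady level flight, lift balances weight: W = mg = 7610 × 9.81 = 74654 N.
q = ½ρv² = ½ × 1.23 × 147² = 13290 Pa.
CL = W/(q·S) = 74654 / (13290 × 47.3) = 0.1188.
CD = 0.0207 + 0.0422 × 0.1188² = 0.0213.
L/D = CL/CD = 0.1188 / 0.0213 = 5.58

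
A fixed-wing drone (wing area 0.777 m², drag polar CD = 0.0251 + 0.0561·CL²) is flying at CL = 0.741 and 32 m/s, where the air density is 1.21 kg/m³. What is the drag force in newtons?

D = 26.9 N

CD = 0.0251 + 0.0561 × 0.741² = 0.0559
D = ½ρv²S·CD = ½ × 1.21 × 32² × 0.777 × 0.0559 = 26.9 N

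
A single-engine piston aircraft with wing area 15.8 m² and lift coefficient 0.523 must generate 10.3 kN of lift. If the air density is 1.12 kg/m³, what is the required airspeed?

L = ½ρv²S·CL ⇒ v = √(2L/(ρ·S·CL))
v = √(2 × 10300 / (1.12 × 15.8 × 0.523)) = √2226 = 47.2 m/s

v = 47.2 m/s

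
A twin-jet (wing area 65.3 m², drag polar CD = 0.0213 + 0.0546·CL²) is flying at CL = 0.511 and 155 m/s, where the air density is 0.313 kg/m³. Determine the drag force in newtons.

D = 8730 N

CD = 0.0213 + 0.0546 × 0.511² = 0.03556
D = ½ρv²S·CD = ½ × 0.313 × 155² × 65.3 × 0.03556 = 8730 N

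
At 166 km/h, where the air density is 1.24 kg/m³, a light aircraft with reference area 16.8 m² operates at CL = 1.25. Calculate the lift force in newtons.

L = 27700 N

Convert speed: v = 166 km/h ÷ 3.6 = 46.11 m/s.
Dynamic pressure q = ½ρv² = ½ × 1.24 × 46.11² = 1318 Pa.
L = q·S·CL = 1318 × 16.8 × 1.25 = 27700 N ≈ 27.7 kN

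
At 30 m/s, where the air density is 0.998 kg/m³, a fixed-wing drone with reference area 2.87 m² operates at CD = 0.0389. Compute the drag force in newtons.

D = ½ρv²S·CD = ½ × 0.998 × 30² × 2.87 × 0.0389 = 50.1 N

D = 50.1 N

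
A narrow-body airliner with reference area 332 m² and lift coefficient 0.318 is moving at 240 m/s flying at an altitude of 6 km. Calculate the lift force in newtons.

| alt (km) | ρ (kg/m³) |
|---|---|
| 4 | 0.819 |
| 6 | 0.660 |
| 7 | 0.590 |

At 6 km, from the table: ρ = 0.660 kg/m³.
L = ½ρv²S·CL = ½ × 0.66 × 240² × 332 × 0.318 = 2.01×10^6 N ≈ 2010 kN

L = 2.01×10^6 N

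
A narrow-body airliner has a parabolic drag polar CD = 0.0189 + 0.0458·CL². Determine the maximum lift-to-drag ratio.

(L/D)max = 17

For CD = CD0 + K·CL², (L/D)max occurs at CL* = √(CD0/K) and equals 1/(2√(K·CD0)).
(L/D)max = 1/(2√(0.0458 × 0.0189)) = 1/(2 × 0.02942) = 17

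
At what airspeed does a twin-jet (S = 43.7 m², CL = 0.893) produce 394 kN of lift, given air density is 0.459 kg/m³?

v = 210 m/s

L = ½ρv²S·CL ⇒ v = √(2L/(ρ·S·CL))
v = √(2 × 3.94×10^5 / (0.459 × 43.7 × 0.893)) = √43990 = 210 m/s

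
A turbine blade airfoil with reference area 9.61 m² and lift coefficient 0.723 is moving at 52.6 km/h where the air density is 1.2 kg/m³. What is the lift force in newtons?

L = 890 N

Convert speed: v = 52.6 km/h ÷ 3.6 = 14.61 m/s.
L = ½ρv²S·CL = ½ × 1.2 × 14.61² × 9.61 × 0.723 = 890 N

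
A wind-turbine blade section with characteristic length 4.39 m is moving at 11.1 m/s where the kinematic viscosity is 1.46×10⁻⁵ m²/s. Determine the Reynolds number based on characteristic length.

Re = 3.34×10^6

Re = v·c/ν = 11.1 × 4.39 / (1.46×10⁻⁵) = 3.34×10^6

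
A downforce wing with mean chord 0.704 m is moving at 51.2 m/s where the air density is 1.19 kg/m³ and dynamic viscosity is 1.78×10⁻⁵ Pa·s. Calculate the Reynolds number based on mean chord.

Re = 2.41×10^6

Re = ρ·v·c/μ = 1.19 × 51.2 × 0.704 / (1.78×10⁻⁵) = 2.41×10^6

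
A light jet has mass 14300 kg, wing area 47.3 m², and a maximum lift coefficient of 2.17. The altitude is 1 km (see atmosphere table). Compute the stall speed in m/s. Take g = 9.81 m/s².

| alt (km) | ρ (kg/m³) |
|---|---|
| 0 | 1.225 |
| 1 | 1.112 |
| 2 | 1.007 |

At 1 km, from the table: ρ = 1.112 kg/m³.
Weight W = mg = 14300 × 9.81 = 1.403×10^5 N.
V_stall = √(2W/(ρ·S·CL,max)) = √(2 × 1.403×10^5 / (1.112 × 47.3 × 2.17))
V_stall = √2458 = 49.6 m/s

V_stall = 49.6 m/s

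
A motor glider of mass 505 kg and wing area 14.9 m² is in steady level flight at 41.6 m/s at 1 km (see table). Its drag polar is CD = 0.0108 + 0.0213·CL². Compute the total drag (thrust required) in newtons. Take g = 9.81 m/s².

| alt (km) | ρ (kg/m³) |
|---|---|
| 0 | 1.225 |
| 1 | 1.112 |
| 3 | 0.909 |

At 1 km, from the table: ρ = 1.112 kg/m³.
Weight W = mg = 505 × 9.81 = 4954.1 N; in level flight L = W.
Dynamic pressure q = 0.5 × 1.112 × 41.6² = 962.2 Pa.
CL = W/(q·S) = 4954.1 / (962.2 × 14.9) = 0.3456.
CD = 0.0108 + 0.0213 × 0.3456² = 0.01334.
D = q·S·CD = 962.2 × 14.9 × 0.01334 = 191.3 N

D = 191 N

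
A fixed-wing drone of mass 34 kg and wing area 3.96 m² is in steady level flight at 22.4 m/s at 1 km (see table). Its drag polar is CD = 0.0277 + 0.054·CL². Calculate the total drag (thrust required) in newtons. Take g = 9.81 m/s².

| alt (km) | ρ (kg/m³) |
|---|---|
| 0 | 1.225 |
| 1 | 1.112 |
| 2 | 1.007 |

At 1 km, from the table: ρ = 1.112 kg/m³.
Weight W = mg = 34 × 9.81 = 333.54 N; in level flight L = W.
Dynamic pressure q = 0.5 × 1.112 × 22.4² = 279 Pa.
CL = W/(q·S) = 333.54 / (279 × 3.96) = 0.3019.
CD = 0.0277 + 0.054 × 0.3019² = 0.03262.
D = q·S·CD = 279 × 3.96 × 0.03262 = 36.04 N

D = 36 N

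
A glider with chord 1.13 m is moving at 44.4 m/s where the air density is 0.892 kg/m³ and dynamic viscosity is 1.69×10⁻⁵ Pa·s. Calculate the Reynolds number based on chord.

Re = 2.65×10^6

Re = ρ·v·c/μ = 0.892 × 44.4 × 1.13 / (1.69×10⁻⁵) = 2.65×10^6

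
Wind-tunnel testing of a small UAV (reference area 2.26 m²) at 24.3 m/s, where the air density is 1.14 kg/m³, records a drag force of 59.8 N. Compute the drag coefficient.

CD = 0.0786

From D = ½ρv²S·CD, rearranging gives CD = 2D/(ρv²S).
CD = 2 × 59.8 / (1.14 × 24.3² × 2.26) = 0.0786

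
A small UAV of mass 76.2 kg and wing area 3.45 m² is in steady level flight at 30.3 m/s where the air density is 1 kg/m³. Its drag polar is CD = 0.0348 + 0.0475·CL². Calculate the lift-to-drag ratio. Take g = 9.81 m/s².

L/D = 10.4

Level flight ⇒ L = W = m·g = 76.2 × 9.81 = 747.52 N.
q = ½ρv² = ½ × 1 × 30.3² = 459 Pa.
Required CL = L/(qS) = 747.52/(459·3.45) = 0.472.
CD = 0.0348 + 0.0475 × 0.472² = 0.04538.
L/D = CL/CD = 0.472 / 0.04538 = 10.4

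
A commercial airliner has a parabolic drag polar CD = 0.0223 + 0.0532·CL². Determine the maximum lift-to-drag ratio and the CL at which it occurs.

For CD = CD0 + K·CL², (L/D)max occurs at CL* = √(CD0/K) and equals 1/(2√(K·CD0)).
(L/D)max = 1/(2√(0.0532 × 0.0223)) = 1/(2 × 0.03444) = 14.5
CL* = √(0.0223/0.0532) = 0.647

(L/D)max = 14.5, at CL = 0.647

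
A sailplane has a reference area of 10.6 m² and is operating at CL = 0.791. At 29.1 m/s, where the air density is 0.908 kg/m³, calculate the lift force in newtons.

L = 3220 N

L = ½ρv²S·CL = ½ × 0.908 × 29.1² × 10.6 × 0.791 = 3220 N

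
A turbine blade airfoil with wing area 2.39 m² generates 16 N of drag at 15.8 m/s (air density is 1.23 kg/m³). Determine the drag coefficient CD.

From D = ½ρv²S·CD, rearranging gives CD = 2D/(ρv²S).
CD = 2 × 16 / (1.23 × 15.8² × 2.39) = 0.0436

CD = 0.0436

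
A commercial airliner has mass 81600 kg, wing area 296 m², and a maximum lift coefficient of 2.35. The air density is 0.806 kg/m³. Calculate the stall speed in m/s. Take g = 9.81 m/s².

Weight W = mg = 81600 × 9.81 = 8.005×10^5 N.
From L = ½ρV²S·CL,max = W: V_stall = √(2W/(ρSCL,max)) = √(2·8.005×10^5/(0.806·296·2.35))
V_stall = √2856 = 53.4 m/s

V_stall = 53.4 m/s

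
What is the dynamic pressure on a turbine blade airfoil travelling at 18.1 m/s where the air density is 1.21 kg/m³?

q = 198 Pa

q = ½ρv² = ½ × 1.21 × 18.1² = 198 Pa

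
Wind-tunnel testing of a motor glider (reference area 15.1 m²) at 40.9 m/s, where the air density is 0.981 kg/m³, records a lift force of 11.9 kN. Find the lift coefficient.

From L = ½ρv²S·CL, rearranging gives CL = 2L/(ρv²S).
CL = 2 × 11900 / (0.981 × 40.9² × 15.1) = 0.96

CL = 0.96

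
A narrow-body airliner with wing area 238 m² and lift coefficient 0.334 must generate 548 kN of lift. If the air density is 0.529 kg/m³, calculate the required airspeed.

L = ½ρv²S·CL ⇒ v = √(2L/(ρ·S·CL))
v = √(2 × 5.48×10^5 / (0.529 × 238 × 0.334)) = √26060 = 161 m/s

v = 161 m/s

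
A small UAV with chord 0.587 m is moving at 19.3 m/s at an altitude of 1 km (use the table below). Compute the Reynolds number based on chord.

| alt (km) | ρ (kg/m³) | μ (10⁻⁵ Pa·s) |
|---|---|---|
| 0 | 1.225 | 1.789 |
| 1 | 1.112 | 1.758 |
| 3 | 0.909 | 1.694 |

At 1 km, from the table: ρ = 1.112 kg/m³, μ = 1.758×10⁻⁵ Pa·s.
Re = ρ·v·c/μ = 1.112 × 19.3 × 0.587 / (1.758×10⁻⁵) = 7.17×10^5

Re = 7.17×10^5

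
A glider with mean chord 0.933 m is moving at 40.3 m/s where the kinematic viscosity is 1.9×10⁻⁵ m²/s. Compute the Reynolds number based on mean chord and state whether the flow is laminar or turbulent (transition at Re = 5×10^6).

Re = v·c/ν = 40.3 × 0.933 / (1.9×10⁻⁵) = 1.98×10^6
Since 1.98×10^6 < 5×10^6, the flow is laminar.

Re = 1.98×10^6 (laminar)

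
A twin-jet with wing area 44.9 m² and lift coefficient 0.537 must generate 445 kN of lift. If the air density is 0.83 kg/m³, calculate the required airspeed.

L = ½ρv²S·CL ⇒ v = √(2L/(ρ·S·CL))
v = √(2 × 4.45×10^5 / (0.83 × 44.9 × 0.537)) = √44470 = 211 m/s

v = 211 m/s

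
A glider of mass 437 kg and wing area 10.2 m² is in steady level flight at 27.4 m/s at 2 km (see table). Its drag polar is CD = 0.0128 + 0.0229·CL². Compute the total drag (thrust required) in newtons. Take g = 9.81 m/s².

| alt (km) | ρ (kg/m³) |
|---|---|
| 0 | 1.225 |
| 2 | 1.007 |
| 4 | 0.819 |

At 2 km, from the table: ρ = 1.007 kg/m³.
Weight W = mg = 437 × 9.81 = 4287 N; in level flight L = W.
Dynamic pressure q = 0.5 × 1.007 × 27.4² = 378 Pa.
CL = 2W/(ρv²S) = 2×4287/(1.007×27.4²×10.2) = 1.112.
CD = 0.0128 + 0.0229 × 1.112² = 0.04111.
D = q·S·CD = 378 × 10.2 × 0.04111 = 158.5 N

D = 159 N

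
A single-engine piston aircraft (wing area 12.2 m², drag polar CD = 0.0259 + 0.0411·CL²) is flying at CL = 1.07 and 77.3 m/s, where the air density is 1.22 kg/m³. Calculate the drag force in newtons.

D = 3240 N

CD = 0.0259 + 0.0411 × 1.07² = 0.07296
D = ½ρv²S·CD = ½ × 1.22 × 77.3² × 12.2 × 0.07296 = 3240 N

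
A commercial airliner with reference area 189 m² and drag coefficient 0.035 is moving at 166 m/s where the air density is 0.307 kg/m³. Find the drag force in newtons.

D = ½ρv²S·CD = ½ × 0.307 × 166² × 189 × 0.035 = 28000 N ≈ 28 kN

D = 28000 N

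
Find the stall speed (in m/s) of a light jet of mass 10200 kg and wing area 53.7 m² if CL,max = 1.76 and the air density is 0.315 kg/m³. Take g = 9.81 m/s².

Stall occurs when L = W at CL,max. W = mg = 10200 × 9.81 = 1.001×10^5 N.
From L = ½ρV²S·CL,max = W: V_stall = √(2W/(ρSCL,max)) = √(2·1.001×10^5/(0.315·53.7·1.76))
V_stall = √6722 = 82 m/s

V_stall = 82 m/s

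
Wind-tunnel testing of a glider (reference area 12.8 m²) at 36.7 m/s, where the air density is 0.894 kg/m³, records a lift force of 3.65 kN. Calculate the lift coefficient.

CL = 0.474

From L = ½ρv²S·CL, rearranging gives CL = 2L/(ρv²S).
CL = 2 × 3650 / (0.894 × 36.7² × 12.8) = 0.474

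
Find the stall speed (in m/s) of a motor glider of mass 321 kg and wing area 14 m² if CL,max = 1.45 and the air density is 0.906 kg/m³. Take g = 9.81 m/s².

Stall occurs when L = W at CL,max. W = mg = 321 × 9.81 = 3149 N.
From L = ½ρV²S·CL,max = W: V_stall = √(2W/(ρSCL,max)) = √(2·3149/(0.906·14·1.45))
V_stall = √342.4 = 18.5 m/s

V_stall = 18.5 m/s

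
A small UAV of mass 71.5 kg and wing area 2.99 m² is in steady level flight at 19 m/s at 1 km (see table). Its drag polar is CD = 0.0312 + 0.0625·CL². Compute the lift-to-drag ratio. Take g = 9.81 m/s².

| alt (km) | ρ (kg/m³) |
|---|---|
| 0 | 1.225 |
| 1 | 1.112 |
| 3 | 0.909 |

At 1 km, from the table: ρ = 1.112 kg/m³.
Level flight ⇒ L = W = m·g = 71.5 × 9.81 = 701.42 N.
q = ½ρv² = ½ × 1.112 × 19² = 200.7 Pa.
CL = W/(q·S) = 701.42 / (200.7 × 2.99) = 1.169.
CD = 0.0312 + 0.0625 × 1.169² = 0.1166.
L/D = CL/CD = 1.169 / 0.1166 = 10

L/D = 10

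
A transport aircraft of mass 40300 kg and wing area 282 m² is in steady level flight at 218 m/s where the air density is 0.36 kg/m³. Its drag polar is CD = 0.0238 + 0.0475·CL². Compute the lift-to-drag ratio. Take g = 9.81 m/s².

L/D = 6.54

In steady level flight, lift balances weight: W = mg = 40300 × 9.81 = 3.9534×10^5 N.
Dynamic pressure q = 0.5 × 0.36 × 218² = 8554 Pa.
CL = W/(q·S) = 3.9534×10^5 / (8554 × 282) = 0.1639.
CD = 0.0238 + 0.0475 × 0.1639² = 0.02508.
L/D = CL/CD = 0.1639 / 0.02508 = 6.54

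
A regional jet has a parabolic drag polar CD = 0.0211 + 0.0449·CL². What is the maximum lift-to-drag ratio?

(L/D)max = 16.2

For CD = CD0 + K·CL², (L/D)max occurs at CL* = √(CD0/K) and equals 1/(2√(K·CD0)).
(L/D)max = 1/(2√(0.0449 × 0.0211)) = 1/(2 × 0.03078) = 16.2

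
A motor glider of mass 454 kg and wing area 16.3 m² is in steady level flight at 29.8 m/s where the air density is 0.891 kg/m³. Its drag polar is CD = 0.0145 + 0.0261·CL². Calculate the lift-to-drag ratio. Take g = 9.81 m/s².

In steady level flight, lift balances weight: W = mg = 454 × 9.81 = 4453.7 N.
Dynamic pressure q = 0.5 × 0.891 × 29.8² = 395.6 Pa.
CL = 2W/(ρv²S) = 2×4453.7/(0.891×29.8²×16.3) = 0.6906.
CD = 0.0145 + 0.0261 × 0.6906² = 0.02695.
L/D = CL/CD = 0.6906 / 0.02695 = 25.6

L/D = 25.6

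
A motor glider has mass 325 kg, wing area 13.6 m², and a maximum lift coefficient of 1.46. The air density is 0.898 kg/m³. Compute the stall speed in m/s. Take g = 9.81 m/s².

V_stall = 18.9 m/s

Stall occurs when L = W at CL,max. W = mg = 325 × 9.81 = 3188 N.
V_stall = √(2W/(ρ·S·CL,max)) = √(2 × 3188 / (0.898 × 13.6 × 1.46))
V_stall = √357.6 = 18.9 m/s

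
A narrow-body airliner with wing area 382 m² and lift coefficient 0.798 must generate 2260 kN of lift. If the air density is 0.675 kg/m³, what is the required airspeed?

L = ½ρv²S·CL ⇒ v = √(2L/(ρ·S·CL))
v = √(2 × 2.26×10^6 / (0.675 × 382 × 0.798)) = √21970 = 148 m/s

v = 148 m/s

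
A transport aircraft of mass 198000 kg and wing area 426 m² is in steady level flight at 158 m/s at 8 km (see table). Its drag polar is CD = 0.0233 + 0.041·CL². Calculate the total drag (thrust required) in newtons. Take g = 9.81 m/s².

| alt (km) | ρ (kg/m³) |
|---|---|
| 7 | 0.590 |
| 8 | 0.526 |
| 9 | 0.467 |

At 8 km, from the table: ρ = 0.526 kg/m³.
Weight W = mg = 198000 × 9.81 = 1.9424×10^6 N; in level flight L = W.
q = ½ρv² = ½ × 0.526 × 158² = 6566 Pa.
CL = 2W/(ρv²S) = 2×1.9424×10^6/(0.526×158²×426) = 0.6945.
CD = 0.0233 + 0.041 × 0.6945² = 0.04307.
D = q·S·CD = 6566 × 426 × 0.04307 = 1.205×10^5 N

D = 1.2×10^5 N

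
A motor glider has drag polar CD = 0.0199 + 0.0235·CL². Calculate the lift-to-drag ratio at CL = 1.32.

CD = 0.0199 + 0.0235 × 1.32² = 0.06085
L/D = CL/CD = 1.32 / 0.06085 = 21.7

L/D = 21.7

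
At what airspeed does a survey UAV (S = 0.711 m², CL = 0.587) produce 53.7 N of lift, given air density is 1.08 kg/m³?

L = ½ρv²S·CL ⇒ v = √(2L/(ρ·S·CL))
v = √(2 × 53.7 / (1.08 × 0.711 × 0.587)) = √238.3 = 15.4 m/s

v = 15.4 m/s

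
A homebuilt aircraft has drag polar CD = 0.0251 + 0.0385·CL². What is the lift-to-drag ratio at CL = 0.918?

L/D = 16

CD = 0.0251 + 0.0385 × 0.918² = 0.05754
L/D = CL/CD = 0.918 / 0.05754 = 16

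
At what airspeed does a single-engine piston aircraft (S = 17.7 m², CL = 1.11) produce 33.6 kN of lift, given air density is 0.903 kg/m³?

v = 61.5 m/s

L = ½ρv²S·CL ⇒ v = √(2L/(ρ·S·CL))
v = √(2 × 33600 / (0.903 × 17.7 × 1.11)) = √3788 = 61.5 m/s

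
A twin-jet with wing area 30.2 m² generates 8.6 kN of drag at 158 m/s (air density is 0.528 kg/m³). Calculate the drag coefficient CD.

CD = 0.0432

From D = ½ρv²S·CD, rearranging gives CD = 2D/(ρv²S).
CD = 2 × 8600 / (0.528 × 158² × 30.2) = 0.0432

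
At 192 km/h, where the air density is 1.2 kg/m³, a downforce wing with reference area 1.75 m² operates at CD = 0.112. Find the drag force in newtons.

Convert speed: v = 192 km/h ÷ 3.6 = 53.33 m/s.
Dynamic pressure q = ½ρv² = ½ × 1.2 × 53.33² = 1707 Pa.
D = q·S·CD = 1707 × 1.75 × 0.112 = 335 N

D = 335 N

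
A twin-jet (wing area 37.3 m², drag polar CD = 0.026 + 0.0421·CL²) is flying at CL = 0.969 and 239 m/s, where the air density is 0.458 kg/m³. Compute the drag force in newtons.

D = 32000 N

CD = 0.026 + 0.0421 × 0.969² = 0.06553
D = ½ρv²S·CD = ½ × 0.458 × 239² × 37.3 × 0.06553 = 32000 N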